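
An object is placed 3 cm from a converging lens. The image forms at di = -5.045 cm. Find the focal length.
1/f = 1/do + 1/di → f = 7.401 cm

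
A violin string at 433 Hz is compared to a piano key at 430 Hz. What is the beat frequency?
3 Hz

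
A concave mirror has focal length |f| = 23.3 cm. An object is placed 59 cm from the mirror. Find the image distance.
f = +23.3 cm (concave); 1/di = 1/f − 1/do → di = 38.51 cm (real image, in front of mirror)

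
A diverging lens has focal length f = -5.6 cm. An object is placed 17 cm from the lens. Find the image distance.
1/di = 1/f − 1/do → di = -4.212 cm (virtual image)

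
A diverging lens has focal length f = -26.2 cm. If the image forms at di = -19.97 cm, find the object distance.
1/do = 1/f − 1/di → do = 83.98 cm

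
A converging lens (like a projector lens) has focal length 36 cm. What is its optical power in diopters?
P = 1/f = 2.778 D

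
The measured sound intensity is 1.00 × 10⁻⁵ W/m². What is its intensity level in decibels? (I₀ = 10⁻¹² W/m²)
β = 10·log₁₀(I/I₀) = 70 dB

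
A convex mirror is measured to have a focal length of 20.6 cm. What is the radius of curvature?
R = 2|f| = 41.2 cm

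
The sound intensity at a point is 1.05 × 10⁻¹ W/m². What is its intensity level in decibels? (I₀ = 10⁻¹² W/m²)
β = 10·log₁₀(I/I₀) = 110.2 dB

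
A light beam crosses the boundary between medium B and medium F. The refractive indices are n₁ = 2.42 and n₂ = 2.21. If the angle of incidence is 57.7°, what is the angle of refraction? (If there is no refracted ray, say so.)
sin θ₂ = (n₁/n₂)·sin θ₁ = 0.9256 → θ₂ = 67.76°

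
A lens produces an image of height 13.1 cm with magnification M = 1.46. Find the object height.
ho = |hi|/|M| = 8.973 cm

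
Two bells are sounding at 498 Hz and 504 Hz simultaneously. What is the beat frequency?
6 Hz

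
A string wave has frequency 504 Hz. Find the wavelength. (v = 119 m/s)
λ = v/f = 0.2361 m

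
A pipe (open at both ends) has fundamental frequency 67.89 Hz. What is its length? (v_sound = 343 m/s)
L = v/(2f₁) = 2.526 m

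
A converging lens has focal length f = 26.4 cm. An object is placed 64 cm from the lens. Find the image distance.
1/di = 1/f − 1/do → di = 44.94 cm (real image)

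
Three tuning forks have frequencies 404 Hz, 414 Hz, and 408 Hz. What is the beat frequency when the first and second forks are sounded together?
10 Hz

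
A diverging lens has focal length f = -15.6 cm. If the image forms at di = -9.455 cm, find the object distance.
1/do = 1/f − 1/di → do = 24 cm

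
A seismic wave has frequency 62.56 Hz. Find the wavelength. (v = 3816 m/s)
λ = v/f = 61 m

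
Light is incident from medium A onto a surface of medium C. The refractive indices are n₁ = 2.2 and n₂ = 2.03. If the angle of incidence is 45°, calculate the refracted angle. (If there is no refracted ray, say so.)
sin θ₂ = (n₁/n₂)·sin θ₁ = 0.7663 → θ₂ = 50.02°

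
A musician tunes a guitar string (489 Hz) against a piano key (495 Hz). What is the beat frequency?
6 Hz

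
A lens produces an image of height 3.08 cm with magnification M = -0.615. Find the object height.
ho = |hi|/|M| = 5.008 cm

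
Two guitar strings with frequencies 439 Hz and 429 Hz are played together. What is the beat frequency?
10 Hz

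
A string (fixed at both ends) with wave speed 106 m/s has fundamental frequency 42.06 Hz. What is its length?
L = v/(2f₁) = 1.26 m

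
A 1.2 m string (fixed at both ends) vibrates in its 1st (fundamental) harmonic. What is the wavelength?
λₙ = 2L/n = 2.4 m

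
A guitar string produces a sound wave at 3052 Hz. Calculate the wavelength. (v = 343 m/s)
λ = v/f = 0.1124 m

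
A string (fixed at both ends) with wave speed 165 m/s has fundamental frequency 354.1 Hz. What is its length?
L = v/(2f₁) = 0.233 m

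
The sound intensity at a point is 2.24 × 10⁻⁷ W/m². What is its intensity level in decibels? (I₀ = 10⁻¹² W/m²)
β = 10·log₁₀(I/I₀) = 53.5 dB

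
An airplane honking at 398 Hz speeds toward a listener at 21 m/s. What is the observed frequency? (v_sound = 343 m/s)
f_obs = f·v/(v − v_s) = 424 Hz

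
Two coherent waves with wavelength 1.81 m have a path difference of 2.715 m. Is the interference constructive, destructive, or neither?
destructive — path difference = 1.5λ, an odd multiple of λ/2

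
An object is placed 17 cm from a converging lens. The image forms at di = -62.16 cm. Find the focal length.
1/f = 1/do + 1/di → f = 23.4 cm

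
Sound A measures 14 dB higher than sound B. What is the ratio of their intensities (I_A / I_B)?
I_A/I_B = 10^(Δβ/10) = 25.12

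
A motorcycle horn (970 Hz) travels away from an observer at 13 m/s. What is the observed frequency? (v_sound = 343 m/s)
f_obs = f·v/(v + v_s) = 934.6 Hz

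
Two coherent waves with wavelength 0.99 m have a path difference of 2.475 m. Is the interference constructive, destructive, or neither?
destructive — path difference = 2.5λ, an odd multiple of λ/2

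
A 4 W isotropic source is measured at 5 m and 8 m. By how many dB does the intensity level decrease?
Δβ = 20·log₁₀(r₂/r₁) = 4.082 dB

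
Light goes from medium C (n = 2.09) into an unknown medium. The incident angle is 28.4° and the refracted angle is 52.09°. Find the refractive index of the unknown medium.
n₂ = n₁·sin θ₁ / sin θ₂ = 1.26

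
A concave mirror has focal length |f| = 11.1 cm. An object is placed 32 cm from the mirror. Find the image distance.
f = +11.1 cm (concave); 1/di = 1/f − 1/do → di = 17 cm (real image, in front of mirror)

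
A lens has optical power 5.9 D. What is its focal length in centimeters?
f = 1/P = 16.95 cm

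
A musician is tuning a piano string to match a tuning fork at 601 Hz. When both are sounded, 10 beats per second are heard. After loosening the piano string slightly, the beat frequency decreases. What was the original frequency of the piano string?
611 Hz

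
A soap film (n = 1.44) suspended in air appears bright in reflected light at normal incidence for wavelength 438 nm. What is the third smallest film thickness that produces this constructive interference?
2nt = (m − ½)λ with m = 3 → t = (m − ½)λ/(2n) = 380.2 nm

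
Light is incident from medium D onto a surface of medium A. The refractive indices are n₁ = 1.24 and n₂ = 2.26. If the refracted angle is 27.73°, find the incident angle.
sin θ₁ = (n₂/n₁)·sin θ₂ → θ₁ = 58°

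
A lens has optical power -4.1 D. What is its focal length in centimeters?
f = 1/P = -24.39 cm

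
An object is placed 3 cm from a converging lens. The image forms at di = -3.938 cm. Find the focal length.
1/f = 1/do + 1/di → f = 12.59 cm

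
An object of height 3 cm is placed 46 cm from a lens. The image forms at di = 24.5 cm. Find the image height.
hi = (-di/do) × ho = -1.598 cm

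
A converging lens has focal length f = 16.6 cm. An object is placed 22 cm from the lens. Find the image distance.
1/di = 1/f − 1/do → di = 67.63 cm (real image)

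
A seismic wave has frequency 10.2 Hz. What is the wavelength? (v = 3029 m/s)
λ = v/f = 297 m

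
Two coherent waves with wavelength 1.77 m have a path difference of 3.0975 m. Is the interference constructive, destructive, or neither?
neither (partial) — path difference = 1.75λ, neither a whole number of wavelengths nor an odd multiple of λ/2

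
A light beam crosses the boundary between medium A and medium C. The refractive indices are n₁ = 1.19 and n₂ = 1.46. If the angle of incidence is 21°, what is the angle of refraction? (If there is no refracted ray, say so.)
sin θ₂ = (n₁/n₂)·sin θ₁ = 0.2921 → θ₂ = 16.98°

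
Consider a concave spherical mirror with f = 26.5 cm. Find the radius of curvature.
R = 2|f| = 53 cm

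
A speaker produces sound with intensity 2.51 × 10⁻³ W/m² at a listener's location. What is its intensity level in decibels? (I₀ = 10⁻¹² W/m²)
β = 10·log₁₀(I/I₀) = 94 dB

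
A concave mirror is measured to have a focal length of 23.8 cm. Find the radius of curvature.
R = 2|f| = 47.6 cm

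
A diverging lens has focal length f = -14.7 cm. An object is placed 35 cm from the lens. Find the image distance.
1/di = 1/f − 1/do → di = -10.35 cm (virtual image)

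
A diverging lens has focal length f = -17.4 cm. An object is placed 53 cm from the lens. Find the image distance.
1/di = 1/f − 1/do → di = -13.1 cm (virtual image)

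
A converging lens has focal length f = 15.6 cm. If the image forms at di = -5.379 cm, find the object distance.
1/do = 1/f − 1/di → do = 4 cm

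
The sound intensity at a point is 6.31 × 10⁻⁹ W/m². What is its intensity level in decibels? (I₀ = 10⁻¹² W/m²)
β = 10·log₁₀(I/I₀) = 38 dB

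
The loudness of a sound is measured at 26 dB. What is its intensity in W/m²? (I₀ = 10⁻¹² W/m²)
I = I₀·10^(β/10) = 3.98 × 10⁻¹⁰ W/m²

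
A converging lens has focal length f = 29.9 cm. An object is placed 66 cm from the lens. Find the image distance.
1/di = 1/f − 1/do → di = 54.66 cm (real image)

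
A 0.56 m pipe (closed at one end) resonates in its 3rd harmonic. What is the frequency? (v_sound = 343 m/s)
fₙ = nv/(4L) = 459.4 Hz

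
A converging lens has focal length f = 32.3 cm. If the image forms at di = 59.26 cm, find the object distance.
1/do = 1/f − 1/di → do = 71 cm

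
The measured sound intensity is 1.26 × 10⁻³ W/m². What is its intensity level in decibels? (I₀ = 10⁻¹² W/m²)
β = 10·log₁₀(I/I₀) = 91 dB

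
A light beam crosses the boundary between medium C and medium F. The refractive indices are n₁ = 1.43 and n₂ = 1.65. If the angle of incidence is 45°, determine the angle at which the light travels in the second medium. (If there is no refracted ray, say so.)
sin θ₂ = (n₁/n₂)·sin θ₁ = 0.6128 → θ₂ = 37.79°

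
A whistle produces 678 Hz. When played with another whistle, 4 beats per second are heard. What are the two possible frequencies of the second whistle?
f₂ = 678 ± 4 Hz → 682 Hz or 674 Hz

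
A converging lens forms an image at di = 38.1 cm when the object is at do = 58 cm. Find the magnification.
M = −di/do = -0.6569 (inverted image)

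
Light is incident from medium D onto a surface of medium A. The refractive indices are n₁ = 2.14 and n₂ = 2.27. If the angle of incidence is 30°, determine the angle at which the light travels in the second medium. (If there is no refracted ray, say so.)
sin θ₂ = (n₁/n₂)·sin θ₁ = 0.4714 → θ₂ = 28.12°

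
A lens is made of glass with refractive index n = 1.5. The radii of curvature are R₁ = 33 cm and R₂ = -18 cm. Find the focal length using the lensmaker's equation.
1/f = (n − 1)(1/R₁ − 1/R₂) → f = 23.29 cm (converging lens)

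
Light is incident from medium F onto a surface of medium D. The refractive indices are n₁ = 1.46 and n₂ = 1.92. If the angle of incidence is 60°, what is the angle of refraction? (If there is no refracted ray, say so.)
sin θ₂ = (n₁/n₂)·sin θ₁ = 0.6585 → θ₂ = 41.19°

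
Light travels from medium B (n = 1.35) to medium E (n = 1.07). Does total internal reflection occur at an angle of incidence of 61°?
θc = arcsin(n₂/n₁) = 52.43°; 61° > θc, so yes — total internal reflection.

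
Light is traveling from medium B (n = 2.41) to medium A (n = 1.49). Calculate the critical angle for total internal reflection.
θc = arcsin(n₂/n₁) = 38.19°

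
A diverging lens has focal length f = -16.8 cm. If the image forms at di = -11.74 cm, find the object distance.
1/do = 1/f − 1/di → do = 38.98 cm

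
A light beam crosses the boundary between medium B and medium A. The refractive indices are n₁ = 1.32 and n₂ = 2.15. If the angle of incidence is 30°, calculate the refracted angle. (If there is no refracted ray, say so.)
sin θ₂ = (n₁/n₂)·sin θ₁ = 0.307 → θ₂ = 17.88°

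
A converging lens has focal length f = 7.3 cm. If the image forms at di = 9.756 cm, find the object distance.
1/do = 1/f − 1/di → do = 29 cm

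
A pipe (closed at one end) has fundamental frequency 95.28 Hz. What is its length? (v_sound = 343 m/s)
L = v/(4f₁) = 0.9 m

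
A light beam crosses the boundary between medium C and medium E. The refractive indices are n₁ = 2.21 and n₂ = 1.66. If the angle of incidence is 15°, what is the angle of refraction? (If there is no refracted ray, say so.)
sin θ₂ = (n₁/n₂)·sin θ₁ = 0.3446 → θ₂ = 20.16°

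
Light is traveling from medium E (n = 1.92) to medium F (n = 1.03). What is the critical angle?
θc = arcsin(n₂/n₁) = 32.44°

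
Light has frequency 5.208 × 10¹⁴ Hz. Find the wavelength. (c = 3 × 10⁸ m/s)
λ = c/f = 576 nm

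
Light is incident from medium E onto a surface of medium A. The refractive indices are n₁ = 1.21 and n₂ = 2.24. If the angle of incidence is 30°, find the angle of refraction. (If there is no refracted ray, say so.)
sin θ₂ = (n₁/n₂)·sin θ₁ = 0.2701 → θ₂ = 15.67°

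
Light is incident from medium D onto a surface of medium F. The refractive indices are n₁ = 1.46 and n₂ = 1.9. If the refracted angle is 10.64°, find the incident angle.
sin θ₁ = (n₂/n₁)·sin θ₂ → θ₁ = 13.9°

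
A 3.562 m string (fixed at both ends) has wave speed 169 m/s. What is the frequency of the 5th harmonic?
fₙ = nv/(2L) = 118.6 Hz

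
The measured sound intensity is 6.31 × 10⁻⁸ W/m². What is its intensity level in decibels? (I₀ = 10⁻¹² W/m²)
β = 10·log₁₀(I/I₀) = 48 dB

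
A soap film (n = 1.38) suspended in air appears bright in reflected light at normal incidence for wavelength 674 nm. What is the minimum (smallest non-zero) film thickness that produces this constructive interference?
2nt = (m − ½)λ with m = 1 → t = (m − ½)λ/(2n) = 122.1 nm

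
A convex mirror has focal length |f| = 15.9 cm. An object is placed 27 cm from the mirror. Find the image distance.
f = −15.9 cm (convex); 1/di = 1/f − 1/do → di = -10.01 cm (virtual image, behind mirror)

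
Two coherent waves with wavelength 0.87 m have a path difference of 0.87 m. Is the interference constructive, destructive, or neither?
constructive — path difference = 1λ, a whole number of wavelengths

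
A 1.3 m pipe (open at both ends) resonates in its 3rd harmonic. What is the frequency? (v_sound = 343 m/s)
fₙ = nv/(2L) = 395.8 Hz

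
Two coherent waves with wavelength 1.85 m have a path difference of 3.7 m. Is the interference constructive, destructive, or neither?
constructive — path difference = 2λ, a whole number of wavelengths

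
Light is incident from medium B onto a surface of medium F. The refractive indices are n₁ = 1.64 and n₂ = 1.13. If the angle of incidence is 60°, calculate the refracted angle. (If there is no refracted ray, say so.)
sin θ₂ = (n₁/n₂)·sin θ₁ = 1.257 > 1, so there is no refracted ray — the light undergoes total internal reflection.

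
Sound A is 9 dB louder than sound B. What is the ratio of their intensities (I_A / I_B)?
I_A/I_B = 10^(Δβ/10) = 7.943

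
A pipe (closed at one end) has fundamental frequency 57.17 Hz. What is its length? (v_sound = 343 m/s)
L = v/(4f₁) = 1.5 m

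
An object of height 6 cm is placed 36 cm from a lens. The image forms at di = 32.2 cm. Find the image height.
hi = (-di/do) × ho = -5.367 cm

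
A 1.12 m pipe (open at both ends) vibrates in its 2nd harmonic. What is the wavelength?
λₙ = 2L/n = 1.12 m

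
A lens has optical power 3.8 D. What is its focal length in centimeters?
f = 1/P = 26.32 cm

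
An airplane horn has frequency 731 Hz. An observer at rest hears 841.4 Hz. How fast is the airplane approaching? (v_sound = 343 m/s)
v_s = v·(1 − f/f_obs) = 45 m/s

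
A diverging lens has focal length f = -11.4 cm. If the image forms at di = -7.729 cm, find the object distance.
1/do = 1/f − 1/di → do = 24 cm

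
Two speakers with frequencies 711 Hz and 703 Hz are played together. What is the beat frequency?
8 Hz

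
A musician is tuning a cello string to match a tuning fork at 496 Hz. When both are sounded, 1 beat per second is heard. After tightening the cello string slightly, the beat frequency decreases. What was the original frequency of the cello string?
495 Hz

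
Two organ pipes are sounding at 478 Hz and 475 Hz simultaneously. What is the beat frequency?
3 Hz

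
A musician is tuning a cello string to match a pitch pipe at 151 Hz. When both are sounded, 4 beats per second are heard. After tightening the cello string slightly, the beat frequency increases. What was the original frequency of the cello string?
155 Hz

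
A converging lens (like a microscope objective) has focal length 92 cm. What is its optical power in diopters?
P = 1/f = 1.087 D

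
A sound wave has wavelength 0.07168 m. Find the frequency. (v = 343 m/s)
f = v/λ = 4785 Hz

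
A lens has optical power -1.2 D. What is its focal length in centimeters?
f = 1/P = -83.33 cm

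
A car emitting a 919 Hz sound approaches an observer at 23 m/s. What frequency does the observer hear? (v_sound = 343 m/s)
f_obs = f·v/(v − v_s) = 985.1 Hz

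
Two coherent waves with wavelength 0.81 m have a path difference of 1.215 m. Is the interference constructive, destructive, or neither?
destructive — path difference = 1.5λ, an odd multiple of λ/2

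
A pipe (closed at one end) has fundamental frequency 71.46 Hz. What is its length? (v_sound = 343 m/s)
L = v/(4f₁) = 1.2 m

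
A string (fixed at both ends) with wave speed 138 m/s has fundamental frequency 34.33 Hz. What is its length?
L = v/(2f₁) = 2.01 m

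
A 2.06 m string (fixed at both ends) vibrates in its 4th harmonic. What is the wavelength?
λₙ = 2L/n = 1.03 m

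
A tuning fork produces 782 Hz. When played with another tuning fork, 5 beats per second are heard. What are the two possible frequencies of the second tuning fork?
f₂ = 782 ± 5 Hz → 787 Hz or 777 Hz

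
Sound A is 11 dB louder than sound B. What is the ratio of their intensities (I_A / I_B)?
I_A/I_B = 10^(Δβ/10) = 12.59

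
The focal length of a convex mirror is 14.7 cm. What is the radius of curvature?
R = 2|f| = 29.4 cm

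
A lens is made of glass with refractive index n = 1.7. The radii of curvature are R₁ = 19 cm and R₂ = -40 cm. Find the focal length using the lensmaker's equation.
1/f = (n − 1)(1/R₁ − 1/R₂) → f = 18.4 cm (converging lens)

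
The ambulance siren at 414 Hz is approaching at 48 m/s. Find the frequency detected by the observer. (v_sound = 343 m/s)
f_obs = f·v/(v − v_s) = 481.4 Hz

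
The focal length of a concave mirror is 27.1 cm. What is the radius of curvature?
R = 2|f| = 54.2 cm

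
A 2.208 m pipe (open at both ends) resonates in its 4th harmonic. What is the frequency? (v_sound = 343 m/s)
fₙ = nv/(2L) = 310.7 Hz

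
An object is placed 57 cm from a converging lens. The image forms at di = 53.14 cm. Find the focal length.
1/f = 1/do + 1/di → f = 27.5 cm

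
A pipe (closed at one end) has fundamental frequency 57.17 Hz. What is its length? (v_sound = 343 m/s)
L = v/(4f₁) = 1.5 m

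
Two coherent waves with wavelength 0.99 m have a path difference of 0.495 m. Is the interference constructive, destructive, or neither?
destructive — path difference = 0.5λ, an odd multiple of λ/2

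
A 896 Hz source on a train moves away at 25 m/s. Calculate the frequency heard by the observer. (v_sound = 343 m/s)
f_obs = f·v/(v + v_s) = 835.1 Hz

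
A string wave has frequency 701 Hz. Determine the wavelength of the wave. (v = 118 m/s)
λ = v/f = 0.1683 m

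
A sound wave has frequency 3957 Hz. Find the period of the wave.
T = 1/f = 2.527 × 10⁻⁴ s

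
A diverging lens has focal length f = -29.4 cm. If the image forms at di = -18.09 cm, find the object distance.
1/do = 1/f − 1/di → do = 47.02 cm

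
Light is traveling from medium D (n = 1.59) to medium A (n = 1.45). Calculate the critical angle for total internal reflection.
θc = arcsin(n₂/n₁) = 65.78°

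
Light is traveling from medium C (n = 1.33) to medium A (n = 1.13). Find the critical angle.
θc = arcsin(n₂/n₁) = 58.17°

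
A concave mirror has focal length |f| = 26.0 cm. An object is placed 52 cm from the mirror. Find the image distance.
f = +26.0 cm (concave); 1/di = 1/f − 1/do → di = 52 cm (real image, in front of mirror)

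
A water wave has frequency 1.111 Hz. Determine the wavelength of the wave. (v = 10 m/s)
λ = v/f = 9.001 m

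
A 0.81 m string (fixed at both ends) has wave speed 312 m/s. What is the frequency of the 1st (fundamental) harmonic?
fₙ = nv/(2L) = 192.6 Hz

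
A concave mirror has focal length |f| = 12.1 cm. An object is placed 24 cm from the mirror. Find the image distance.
f = +12.1 cm (concave); 1/di = 1/f − 1/do → di = 24.4 cm (real image, in front of mirror)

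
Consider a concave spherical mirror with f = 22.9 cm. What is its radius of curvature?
R = 2|f| = 45.8 cm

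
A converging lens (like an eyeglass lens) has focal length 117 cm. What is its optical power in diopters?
P = 1/f = 0.8547 D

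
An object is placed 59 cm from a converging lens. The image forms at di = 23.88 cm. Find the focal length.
1/f = 1/do + 1/di → f = 17 cm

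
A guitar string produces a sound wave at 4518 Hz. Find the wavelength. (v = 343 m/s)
λ = v/f = 0.07592 m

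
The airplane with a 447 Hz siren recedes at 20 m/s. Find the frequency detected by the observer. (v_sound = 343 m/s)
f_obs = f·v/(v + v_s) = 422.4 Hz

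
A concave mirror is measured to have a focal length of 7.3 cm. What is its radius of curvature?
R = 2|f| = 14.6 cm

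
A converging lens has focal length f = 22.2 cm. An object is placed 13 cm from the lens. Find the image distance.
1/di = 1/f − 1/do → di = -31.37 cm (virtual image)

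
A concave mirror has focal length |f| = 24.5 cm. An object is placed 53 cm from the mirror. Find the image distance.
f = +24.5 cm (concave); 1/di = 1/f − 1/do → di = 45.56 cm (real image, in front of mirror)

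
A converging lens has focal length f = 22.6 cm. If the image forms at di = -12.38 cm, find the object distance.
1/do = 1/f − 1/di → do = 7.999 cm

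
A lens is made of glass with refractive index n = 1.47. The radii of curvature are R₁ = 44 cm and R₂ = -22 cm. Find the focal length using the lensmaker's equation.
1/f = (n − 1)(1/R₁ − 1/R₂) → f = 31.21 cm (converging lens)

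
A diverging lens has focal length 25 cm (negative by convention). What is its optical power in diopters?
P = 1/f = -4 D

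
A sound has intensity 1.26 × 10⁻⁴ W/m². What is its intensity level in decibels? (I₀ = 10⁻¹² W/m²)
β = 10·log₁₀(I/I₀) = 81 dB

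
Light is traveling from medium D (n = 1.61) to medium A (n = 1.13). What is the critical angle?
θc = arcsin(n₂/n₁) = 44.58°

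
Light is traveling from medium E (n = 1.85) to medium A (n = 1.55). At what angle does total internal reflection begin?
θc = arcsin(n₂/n₁) = 56.91°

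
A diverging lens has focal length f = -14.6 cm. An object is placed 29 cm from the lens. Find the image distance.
1/di = 1/f − 1/do → di = -9.711 cm (virtual image)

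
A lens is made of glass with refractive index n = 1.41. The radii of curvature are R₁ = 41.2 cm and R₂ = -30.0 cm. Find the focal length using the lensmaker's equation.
1/f = (n − 1)(1/R₁ − 1/R₂) → f = 42.34 cm (converging lens)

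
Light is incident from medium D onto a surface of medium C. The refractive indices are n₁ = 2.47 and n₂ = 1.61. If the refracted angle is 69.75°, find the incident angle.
sin θ₁ = (n₂/n₁)·sin θ₂ → θ₁ = 37.7°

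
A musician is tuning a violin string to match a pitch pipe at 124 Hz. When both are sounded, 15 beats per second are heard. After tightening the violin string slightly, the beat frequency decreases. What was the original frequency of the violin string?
109 Hz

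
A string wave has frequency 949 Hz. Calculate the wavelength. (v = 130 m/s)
λ = v/f = 0.137 m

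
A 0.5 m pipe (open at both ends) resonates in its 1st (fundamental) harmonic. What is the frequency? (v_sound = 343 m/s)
fₙ = nv/(2L) = 343 Hz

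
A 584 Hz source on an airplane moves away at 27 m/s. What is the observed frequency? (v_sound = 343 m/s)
f_obs = f·v/(v + v_s) = 541.4 Hz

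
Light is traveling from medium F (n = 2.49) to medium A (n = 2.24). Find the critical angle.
θc = arcsin(n₂/n₁) = 64.11°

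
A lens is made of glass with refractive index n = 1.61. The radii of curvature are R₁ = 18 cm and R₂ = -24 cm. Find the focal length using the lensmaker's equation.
1/f = (n − 1)(1/R₁ − 1/R₂) → f = 16.86 cm (converging lens)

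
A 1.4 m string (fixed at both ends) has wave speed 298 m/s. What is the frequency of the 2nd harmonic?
fₙ = nv/(2L) = 212.9 Hz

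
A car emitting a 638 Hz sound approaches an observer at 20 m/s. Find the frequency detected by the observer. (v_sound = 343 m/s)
f_obs = f·v/(v − v_s) = 677.5 Hz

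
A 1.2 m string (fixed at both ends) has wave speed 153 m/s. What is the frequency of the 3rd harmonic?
fₙ = nv/(2L) = 191.2 Hz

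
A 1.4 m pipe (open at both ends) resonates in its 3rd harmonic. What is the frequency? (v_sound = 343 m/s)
fₙ = nv/(2L) = 367.5 Hz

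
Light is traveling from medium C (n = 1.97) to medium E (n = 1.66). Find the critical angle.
θc = arcsin(n₂/n₁) = 57.42°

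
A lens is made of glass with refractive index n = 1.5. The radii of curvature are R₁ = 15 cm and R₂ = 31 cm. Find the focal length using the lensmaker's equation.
1/f = (n − 1)(1/R₁ − 1/R₂) → f = 58.12 cm (converging lens)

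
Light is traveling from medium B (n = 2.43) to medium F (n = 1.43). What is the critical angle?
θc = arcsin(n₂/n₁) = 36.05°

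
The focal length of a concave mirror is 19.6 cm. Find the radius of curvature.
R = 2|f| = 39.2 cm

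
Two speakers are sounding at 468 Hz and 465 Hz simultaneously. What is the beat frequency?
3 Hz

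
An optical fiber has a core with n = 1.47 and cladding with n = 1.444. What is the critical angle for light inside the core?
θc = arcsin(n_cladding/n_core) = 79.21°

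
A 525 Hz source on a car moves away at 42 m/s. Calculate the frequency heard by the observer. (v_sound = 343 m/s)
f_obs = f·v/(v + v_s) = 467.7 Hz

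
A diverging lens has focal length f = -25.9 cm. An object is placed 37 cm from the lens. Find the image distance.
1/di = 1/f − 1/do → di = -15.24 cm (virtual image)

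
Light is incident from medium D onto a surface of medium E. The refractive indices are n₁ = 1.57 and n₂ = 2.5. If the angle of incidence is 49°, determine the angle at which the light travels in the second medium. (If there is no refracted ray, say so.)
sin θ₂ = (n₁/n₂)·sin θ₁ = 0.474 → θ₂ = 28.29°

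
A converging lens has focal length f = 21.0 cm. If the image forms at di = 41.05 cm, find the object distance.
1/do = 1/f − 1/di → do = 43 cm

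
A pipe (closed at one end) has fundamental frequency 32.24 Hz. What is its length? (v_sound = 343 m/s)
L = v/(4f₁) = 2.66 m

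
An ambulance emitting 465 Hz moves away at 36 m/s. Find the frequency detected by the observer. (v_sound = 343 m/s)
f_obs = f·v/(v + v_s) = 420.8 Hz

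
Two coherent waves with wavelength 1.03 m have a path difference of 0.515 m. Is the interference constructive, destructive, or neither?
destructive — path difference = 0.5λ, an odd multiple of λ/2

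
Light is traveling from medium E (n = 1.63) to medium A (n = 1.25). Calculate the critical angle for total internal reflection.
θc = arcsin(n₂/n₁) = 50.07°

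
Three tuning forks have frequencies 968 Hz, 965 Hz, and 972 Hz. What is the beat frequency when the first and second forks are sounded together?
3 Hz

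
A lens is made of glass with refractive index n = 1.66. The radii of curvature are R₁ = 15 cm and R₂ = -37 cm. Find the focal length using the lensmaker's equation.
1/f = (n − 1)(1/R₁ − 1/R₂) → f = 16.17 cm (converging lens)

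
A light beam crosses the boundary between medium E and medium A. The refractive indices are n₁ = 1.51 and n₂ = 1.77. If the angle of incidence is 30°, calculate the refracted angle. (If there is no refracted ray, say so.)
sin θ₂ = (n₁/n₂)·sin θ₁ = 0.4266 → θ₂ = 25.25°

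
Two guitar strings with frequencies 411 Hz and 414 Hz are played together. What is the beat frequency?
3 Hz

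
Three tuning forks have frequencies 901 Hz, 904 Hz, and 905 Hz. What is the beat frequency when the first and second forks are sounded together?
3 Hz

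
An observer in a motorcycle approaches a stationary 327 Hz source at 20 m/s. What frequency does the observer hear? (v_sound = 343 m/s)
f_obs = f·(v + v_o)/v = 346.1 Hz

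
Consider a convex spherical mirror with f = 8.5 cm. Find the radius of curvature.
R = 2|f| = 17 cm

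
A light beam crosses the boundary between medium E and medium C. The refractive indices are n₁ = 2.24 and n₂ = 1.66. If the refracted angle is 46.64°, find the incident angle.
sin θ₁ = (n₂/n₁)·sin θ₂ → θ₁ = 32.6°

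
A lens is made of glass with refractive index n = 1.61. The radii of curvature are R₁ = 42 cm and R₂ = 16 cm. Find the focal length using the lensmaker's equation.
1/f = (n − 1)(1/R₁ − 1/R₂) → f = -42.37 cm (diverging lens)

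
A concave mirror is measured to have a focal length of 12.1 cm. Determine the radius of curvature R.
R = 2|f| = 24.2 cm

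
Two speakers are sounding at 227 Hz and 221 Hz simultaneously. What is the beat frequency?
6 Hz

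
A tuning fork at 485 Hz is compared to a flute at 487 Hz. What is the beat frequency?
2 Hz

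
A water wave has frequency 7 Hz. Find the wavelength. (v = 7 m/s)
λ = v/f = 1 m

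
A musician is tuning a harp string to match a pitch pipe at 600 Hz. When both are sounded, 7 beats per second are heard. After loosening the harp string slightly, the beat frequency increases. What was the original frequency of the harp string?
593 Hz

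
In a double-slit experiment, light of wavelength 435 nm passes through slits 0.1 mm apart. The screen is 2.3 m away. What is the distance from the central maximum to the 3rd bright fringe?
y = mλL/d = 30.02 mm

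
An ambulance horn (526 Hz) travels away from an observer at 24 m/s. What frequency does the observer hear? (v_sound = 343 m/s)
f_obs = f·v/(v + v_s) = 491.6 Hz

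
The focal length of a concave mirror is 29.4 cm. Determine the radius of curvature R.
R = 2|f| = 58.8 cm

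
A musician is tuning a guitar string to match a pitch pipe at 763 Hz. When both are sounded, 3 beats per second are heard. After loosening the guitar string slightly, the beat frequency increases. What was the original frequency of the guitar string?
760 Hz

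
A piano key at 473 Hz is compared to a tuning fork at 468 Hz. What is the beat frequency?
5 Hz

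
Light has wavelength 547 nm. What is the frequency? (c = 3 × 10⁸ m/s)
f = c/λ = 5.484 × 10¹⁴ Hz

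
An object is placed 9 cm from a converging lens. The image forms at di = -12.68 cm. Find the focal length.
1/f = 1/do + 1/di → f = 31.01 cm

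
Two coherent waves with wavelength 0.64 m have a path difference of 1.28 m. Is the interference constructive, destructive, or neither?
constructive — path difference = 2λ, a whole number of wavelengths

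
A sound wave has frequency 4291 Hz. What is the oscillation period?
T = 1/f = 2.330 × 10⁻⁴ s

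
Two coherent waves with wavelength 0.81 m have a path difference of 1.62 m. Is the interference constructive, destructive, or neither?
constructive — path difference = 2λ, a whole number of wavelengths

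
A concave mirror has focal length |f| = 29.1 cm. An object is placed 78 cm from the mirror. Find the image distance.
f = +29.1 cm (concave); 1/di = 1/f − 1/do → di = 46.42 cm (real image, in front of mirror)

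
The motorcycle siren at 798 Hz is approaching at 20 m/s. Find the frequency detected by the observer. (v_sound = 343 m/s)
f_obs = f·v/(v − v_s) = 847.4 Hz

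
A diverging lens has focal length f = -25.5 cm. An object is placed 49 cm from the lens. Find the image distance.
1/di = 1/f − 1/do → di = -16.77 cm (virtual image)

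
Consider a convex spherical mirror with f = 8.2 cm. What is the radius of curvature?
R = 2|f| = 16.4 cm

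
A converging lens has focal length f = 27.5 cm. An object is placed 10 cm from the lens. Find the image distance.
1/di = 1/f − 1/do → di = -15.71 cm (virtual image)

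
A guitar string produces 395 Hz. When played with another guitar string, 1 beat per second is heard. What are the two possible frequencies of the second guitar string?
f₂ = 395 ± 1 Hz → 396 Hz or 394 Hz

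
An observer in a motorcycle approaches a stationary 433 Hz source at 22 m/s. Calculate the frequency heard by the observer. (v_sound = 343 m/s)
f_obs = f·(v + v_o)/v = 460.8 Hz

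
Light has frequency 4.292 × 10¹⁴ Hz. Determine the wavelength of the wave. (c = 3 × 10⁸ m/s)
λ = c/f = 699 nm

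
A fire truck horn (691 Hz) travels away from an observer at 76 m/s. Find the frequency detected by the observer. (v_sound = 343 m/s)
f_obs = f·v/(v + v_s) = 565.7 Hz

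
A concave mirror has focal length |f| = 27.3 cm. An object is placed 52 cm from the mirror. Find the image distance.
f = +27.3 cm (concave); 1/di = 1/f − 1/do → di = 57.47 cm (real image, in front of mirror)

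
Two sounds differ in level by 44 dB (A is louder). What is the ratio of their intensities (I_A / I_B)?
I_A/I_B = 10^(Δβ/10) = 25120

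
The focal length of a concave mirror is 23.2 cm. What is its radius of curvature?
R = 2|f| = 46.4 cm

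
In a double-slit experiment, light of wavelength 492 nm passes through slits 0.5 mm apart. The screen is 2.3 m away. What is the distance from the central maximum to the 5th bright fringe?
y = mλL/d = 11.32 mm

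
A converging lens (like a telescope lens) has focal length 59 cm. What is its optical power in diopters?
P = 1/f = 1.695 D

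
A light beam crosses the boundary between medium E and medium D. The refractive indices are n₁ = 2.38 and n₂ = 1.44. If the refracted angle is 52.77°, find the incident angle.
sin θ₁ = (n₂/n₁)·sin θ₂ → θ₁ = 28.8°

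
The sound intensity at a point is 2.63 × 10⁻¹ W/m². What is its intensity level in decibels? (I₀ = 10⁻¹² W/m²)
β = 10·log₁₀(I/I₀) = 114.2 dB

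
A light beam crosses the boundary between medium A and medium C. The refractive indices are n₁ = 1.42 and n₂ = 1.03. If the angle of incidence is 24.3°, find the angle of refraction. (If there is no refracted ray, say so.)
sin θ₂ = (n₁/n₂)·sin θ₁ = 0.5673 → θ₂ = 34.56°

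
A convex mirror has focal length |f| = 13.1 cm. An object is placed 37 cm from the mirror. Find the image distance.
f = −13.1 cm (convex); 1/di = 1/f − 1/do → di = -9.675 cm (virtual image, behind mirror)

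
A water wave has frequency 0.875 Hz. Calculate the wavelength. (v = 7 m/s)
λ = v/f = 8 m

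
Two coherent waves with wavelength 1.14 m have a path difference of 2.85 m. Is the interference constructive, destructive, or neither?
destructive — path difference = 2.5λ, an odd multiple of λ/2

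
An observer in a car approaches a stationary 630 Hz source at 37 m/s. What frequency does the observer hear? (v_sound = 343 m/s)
f_obs = f·(v + v_o)/v = 698 Hz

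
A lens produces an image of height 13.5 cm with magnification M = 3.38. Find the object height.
ho = |hi|/|M| = 3.994 cm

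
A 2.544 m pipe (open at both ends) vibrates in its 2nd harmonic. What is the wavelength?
λₙ = 2L/n = 2.544 m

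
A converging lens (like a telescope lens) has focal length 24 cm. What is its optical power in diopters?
P = 1/f = 4.167 D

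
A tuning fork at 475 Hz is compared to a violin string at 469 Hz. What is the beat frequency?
6 Hz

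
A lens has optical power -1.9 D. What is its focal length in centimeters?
f = 1/P = -52.63 cm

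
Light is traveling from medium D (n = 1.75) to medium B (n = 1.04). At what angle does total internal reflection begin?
θc = arcsin(n₂/n₁) = 36.46°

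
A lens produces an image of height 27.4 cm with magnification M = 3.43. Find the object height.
ho = |hi|/|M| = 7.988 cm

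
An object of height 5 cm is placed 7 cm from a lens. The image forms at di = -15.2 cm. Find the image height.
hi = (-di/do) × ho = 10.86 cm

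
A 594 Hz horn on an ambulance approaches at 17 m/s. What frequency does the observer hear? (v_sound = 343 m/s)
f_obs = f·v/(v − v_s) = 625 Hz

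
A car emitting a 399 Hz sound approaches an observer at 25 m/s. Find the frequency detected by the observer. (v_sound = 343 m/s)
f_obs = f·v/(v − v_s) = 430.4 Hz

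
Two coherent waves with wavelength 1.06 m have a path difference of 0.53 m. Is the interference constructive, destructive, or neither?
destructive — path difference = 0.5λ, an odd multiple of λ/2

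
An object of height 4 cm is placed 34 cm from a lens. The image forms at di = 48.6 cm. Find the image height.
hi = (-di/do) × ho = -5.718 cm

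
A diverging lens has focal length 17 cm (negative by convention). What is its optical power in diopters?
P = 1/f = -5.882 D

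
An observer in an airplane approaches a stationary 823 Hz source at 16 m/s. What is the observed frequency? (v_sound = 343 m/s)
f_obs = f·(v + v_o)/v = 861.4 Hz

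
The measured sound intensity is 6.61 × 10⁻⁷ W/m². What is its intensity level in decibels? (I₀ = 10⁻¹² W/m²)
β = 10·log₁₀(I/I₀) = 58.2 dB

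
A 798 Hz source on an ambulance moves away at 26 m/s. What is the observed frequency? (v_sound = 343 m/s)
f_obs = f·v/(v + v_s) = 741.8 Hz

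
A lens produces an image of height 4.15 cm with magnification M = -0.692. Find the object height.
ho = |hi|/|M| = 5.997 cm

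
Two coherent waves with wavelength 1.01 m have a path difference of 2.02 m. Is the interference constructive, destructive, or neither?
constructive — path difference = 2λ, a whole number of wavelengths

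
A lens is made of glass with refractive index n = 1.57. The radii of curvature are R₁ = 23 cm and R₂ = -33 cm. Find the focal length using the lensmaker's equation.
1/f = (n − 1)(1/R₁ − 1/R₂) → f = 23.78 cm (converging lens)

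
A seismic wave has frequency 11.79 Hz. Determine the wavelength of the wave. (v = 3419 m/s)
λ = v/f = 290 m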